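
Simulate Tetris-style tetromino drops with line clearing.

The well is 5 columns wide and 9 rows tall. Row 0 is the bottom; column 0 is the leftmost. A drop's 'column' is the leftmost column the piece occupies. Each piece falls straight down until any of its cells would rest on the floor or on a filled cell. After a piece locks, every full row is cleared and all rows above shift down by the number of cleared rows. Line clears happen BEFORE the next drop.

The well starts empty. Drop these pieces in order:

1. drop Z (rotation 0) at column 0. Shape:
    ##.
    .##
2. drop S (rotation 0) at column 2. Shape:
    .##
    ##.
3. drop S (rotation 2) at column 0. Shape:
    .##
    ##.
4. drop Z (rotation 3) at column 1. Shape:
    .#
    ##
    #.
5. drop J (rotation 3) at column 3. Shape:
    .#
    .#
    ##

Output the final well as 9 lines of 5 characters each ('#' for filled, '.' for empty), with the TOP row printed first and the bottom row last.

Drop 1: Z rot0 at col 0 lands with bottom-row=0; cleared 0 line(s) (total 0); column heights now [2 2 1 0 0], max=2
Drop 2: S rot0 at col 2 lands with bottom-row=1; cleared 0 line(s) (total 0); column heights now [2 2 2 3 3], max=3
Drop 3: S rot2 at col 0 lands with bottom-row=2; cleared 0 line(s) (total 0); column heights now [3 4 4 3 3], max=4
Drop 4: Z rot3 at col 1 lands with bottom-row=4; cleared 0 line(s) (total 0); column heights now [3 6 7 3 3], max=7
Drop 5: J rot3 at col 3 lands with bottom-row=3; cleared 0 line(s) (total 0); column heights now [3 6 7 4 6], max=7

Answer: .....
.....
..#..
.##.#
.#..#
.####
##.##
####.
.##..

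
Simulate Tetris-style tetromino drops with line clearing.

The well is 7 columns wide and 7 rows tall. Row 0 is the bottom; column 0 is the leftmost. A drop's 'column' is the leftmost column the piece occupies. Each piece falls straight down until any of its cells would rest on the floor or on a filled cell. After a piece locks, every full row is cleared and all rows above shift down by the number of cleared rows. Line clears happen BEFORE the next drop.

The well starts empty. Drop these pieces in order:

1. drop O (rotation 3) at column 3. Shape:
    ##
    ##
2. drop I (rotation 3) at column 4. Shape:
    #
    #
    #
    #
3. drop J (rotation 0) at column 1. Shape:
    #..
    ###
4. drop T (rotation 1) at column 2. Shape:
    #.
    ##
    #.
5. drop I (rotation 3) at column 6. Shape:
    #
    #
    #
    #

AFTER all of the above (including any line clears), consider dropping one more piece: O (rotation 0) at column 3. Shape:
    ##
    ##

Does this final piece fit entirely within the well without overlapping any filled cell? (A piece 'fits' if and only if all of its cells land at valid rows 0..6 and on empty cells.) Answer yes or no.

Drop 1: O rot3 at col 3 lands with bottom-row=0; cleared 0 line(s) (total 0); column heights now [0 0 0 2 2 0 0], max=2
Drop 2: I rot3 at col 4 lands with bottom-row=2; cleared 0 line(s) (total 0); column heights now [0 0 0 2 6 0 0], max=6
Drop 3: J rot0 at col 1 lands with bottom-row=2; cleared 0 line(s) (total 0); column heights now [0 4 3 3 6 0 0], max=6
Drop 4: T rot1 at col 2 lands with bottom-row=3; cleared 0 line(s) (total 0); column heights now [0 4 6 5 6 0 0], max=6
Drop 5: I rot3 at col 6 lands with bottom-row=0; cleared 0 line(s) (total 0); column heights now [0 4 6 5 6 0 4], max=6
Test piece O rot0 at col 3 (width 2): heights before test = [0 4 6 5 6 0 4]; fits = False

Answer: no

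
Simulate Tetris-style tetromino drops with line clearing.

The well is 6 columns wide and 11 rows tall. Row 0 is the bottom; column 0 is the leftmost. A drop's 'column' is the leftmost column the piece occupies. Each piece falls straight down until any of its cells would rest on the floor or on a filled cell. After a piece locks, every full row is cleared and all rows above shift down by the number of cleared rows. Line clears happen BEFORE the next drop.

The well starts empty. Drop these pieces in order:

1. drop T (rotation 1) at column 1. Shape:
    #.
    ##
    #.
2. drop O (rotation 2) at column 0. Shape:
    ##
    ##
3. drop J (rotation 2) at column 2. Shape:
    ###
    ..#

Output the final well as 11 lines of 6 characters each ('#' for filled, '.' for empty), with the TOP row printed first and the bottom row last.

Drop 1: T rot1 at col 1 lands with bottom-row=0; cleared 0 line(s) (total 0); column heights now [0 3 2 0 0 0], max=3
Drop 2: O rot2 at col 0 lands with bottom-row=3; cleared 0 line(s) (total 0); column heights now [5 5 2 0 0 0], max=5
Drop 3: J rot2 at col 2 lands with bottom-row=1; cleared 0 line(s) (total 0); column heights now [5 5 3 3 3 0], max=5

Answer: ......
......
......
......
......
......
##....
##....
.####.
.##.#.
.#....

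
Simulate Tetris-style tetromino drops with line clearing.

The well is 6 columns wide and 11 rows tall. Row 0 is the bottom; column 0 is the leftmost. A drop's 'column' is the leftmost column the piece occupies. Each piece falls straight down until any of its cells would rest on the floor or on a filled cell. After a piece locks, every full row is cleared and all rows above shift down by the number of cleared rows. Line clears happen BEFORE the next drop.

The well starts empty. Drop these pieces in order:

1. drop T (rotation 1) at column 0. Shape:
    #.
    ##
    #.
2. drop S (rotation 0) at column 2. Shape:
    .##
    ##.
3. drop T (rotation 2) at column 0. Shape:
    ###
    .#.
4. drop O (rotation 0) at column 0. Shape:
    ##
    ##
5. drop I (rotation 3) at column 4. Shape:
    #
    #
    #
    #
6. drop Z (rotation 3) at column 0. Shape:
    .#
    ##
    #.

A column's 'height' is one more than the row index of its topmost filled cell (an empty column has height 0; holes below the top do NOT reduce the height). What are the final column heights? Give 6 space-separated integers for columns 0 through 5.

Drop 1: T rot1 at col 0 lands with bottom-row=0; cleared 0 line(s) (total 0); column heights now [3 2 0 0 0 0], max=3
Drop 2: S rot0 at col 2 lands with bottom-row=0; cleared 0 line(s) (total 0); column heights now [3 2 1 2 2 0], max=3
Drop 3: T rot2 at col 0 lands with bottom-row=2; cleared 0 line(s) (total 0); column heights now [4 4 4 2 2 0], max=4
Drop 4: O rot0 at col 0 lands with bottom-row=4; cleared 0 line(s) (total 0); column heights now [6 6 4 2 2 0], max=6
Drop 5: I rot3 at col 4 lands with bottom-row=2; cleared 0 line(s) (total 0); column heights now [6 6 4 2 6 0], max=6
Drop 6: Z rot3 at col 0 lands with bottom-row=6; cleared 0 line(s) (total 0); column heights now [8 9 4 2 6 0], max=9

Answer: 8 9 4 2 6 0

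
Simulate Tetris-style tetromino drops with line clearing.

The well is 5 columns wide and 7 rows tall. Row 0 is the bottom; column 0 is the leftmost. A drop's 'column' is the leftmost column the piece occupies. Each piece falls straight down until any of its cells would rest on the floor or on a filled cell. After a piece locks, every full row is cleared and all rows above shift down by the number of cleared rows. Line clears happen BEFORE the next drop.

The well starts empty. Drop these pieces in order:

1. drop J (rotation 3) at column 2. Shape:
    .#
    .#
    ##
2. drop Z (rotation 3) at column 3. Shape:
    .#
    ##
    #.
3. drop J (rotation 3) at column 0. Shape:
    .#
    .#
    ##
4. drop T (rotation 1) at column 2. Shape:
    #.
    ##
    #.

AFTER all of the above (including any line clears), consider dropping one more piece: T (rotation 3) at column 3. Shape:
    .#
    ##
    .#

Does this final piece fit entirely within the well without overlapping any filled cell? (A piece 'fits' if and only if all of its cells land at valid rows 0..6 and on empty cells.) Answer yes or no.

Answer: no

Derivation:
Drop 1: J rot3 at col 2 lands with bottom-row=0; cleared 0 line(s) (total 0); column heights now [0 0 1 3 0], max=3
Drop 2: Z rot3 at col 3 lands with bottom-row=3; cleared 0 line(s) (total 0); column heights now [0 0 1 5 6], max=6
Drop 3: J rot3 at col 0 lands with bottom-row=0; cleared 0 line(s) (total 0); column heights now [1 3 1 5 6], max=6
Drop 4: T rot1 at col 2 lands with bottom-row=4; cleared 0 line(s) (total 0); column heights now [1 3 7 6 6], max=7
Test piece T rot3 at col 3 (width 2): heights before test = [1 3 7 6 6]; fits = False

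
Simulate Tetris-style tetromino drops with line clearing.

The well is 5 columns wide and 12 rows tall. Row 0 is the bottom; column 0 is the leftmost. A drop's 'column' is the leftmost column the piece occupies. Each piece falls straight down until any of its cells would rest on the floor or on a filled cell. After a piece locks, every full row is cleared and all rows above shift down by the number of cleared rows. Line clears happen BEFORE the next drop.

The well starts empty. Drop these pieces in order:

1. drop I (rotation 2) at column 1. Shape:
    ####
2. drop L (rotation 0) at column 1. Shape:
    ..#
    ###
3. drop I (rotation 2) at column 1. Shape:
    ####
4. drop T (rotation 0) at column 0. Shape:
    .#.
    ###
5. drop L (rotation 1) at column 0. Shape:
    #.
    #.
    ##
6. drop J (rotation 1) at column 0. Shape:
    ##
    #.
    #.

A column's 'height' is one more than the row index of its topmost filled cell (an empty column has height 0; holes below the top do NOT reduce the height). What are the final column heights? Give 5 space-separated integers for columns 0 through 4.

Drop 1: I rot2 at col 1 lands with bottom-row=0; cleared 0 line(s) (total 0); column heights now [0 1 1 1 1], max=1
Drop 2: L rot0 at col 1 lands with bottom-row=1; cleared 0 line(s) (total 0); column heights now [0 2 2 3 1], max=3
Drop 3: I rot2 at col 1 lands with bottom-row=3; cleared 0 line(s) (total 0); column heights now [0 4 4 4 4], max=4
Drop 4: T rot0 at col 0 lands with bottom-row=4; cleared 0 line(s) (total 0); column heights now [5 6 5 4 4], max=6
Drop 5: L rot1 at col 0 lands with bottom-row=6; cleared 0 line(s) (total 0); column heights now [9 7 5 4 4], max=9
Drop 6: J rot1 at col 0 lands with bottom-row=9; cleared 0 line(s) (total 0); column heights now [12 12 5 4 4], max=12

Answer: 12 12 5 4 4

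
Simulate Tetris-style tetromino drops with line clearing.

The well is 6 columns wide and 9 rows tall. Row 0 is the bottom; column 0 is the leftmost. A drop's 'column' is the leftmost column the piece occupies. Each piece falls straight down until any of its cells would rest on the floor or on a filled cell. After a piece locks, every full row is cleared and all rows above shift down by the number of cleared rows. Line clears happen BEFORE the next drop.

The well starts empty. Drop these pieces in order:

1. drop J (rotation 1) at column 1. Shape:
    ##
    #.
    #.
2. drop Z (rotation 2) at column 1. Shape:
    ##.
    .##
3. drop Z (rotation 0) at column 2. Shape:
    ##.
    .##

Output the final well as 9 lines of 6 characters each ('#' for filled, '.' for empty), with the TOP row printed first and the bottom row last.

Drop 1: J rot1 at col 1 lands with bottom-row=0; cleared 0 line(s) (total 0); column heights now [0 3 3 0 0 0], max=3
Drop 2: Z rot2 at col 1 lands with bottom-row=3; cleared 0 line(s) (total 0); column heights now [0 5 5 4 0 0], max=5
Drop 3: Z rot0 at col 2 lands with bottom-row=4; cleared 0 line(s) (total 0); column heights now [0 5 6 6 5 0], max=6

Answer: ......
......
......
..##..
.####.
..##..
.##...
.#....
.#....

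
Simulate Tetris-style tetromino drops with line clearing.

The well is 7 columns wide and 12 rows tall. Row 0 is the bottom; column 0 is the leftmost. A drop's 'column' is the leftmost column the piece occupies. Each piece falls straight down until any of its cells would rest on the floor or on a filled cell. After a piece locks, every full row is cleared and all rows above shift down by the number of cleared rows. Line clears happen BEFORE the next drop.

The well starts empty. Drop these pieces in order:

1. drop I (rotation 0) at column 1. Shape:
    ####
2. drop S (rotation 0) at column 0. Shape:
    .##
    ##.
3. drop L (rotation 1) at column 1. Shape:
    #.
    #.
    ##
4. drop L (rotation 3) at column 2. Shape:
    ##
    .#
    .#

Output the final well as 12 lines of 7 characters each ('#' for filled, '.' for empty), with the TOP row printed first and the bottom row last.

Answer: .......
.......
.......
.......
.......
.......
.#.....
.###...
.###...
.###...
##.....
.####..

Derivation:
Drop 1: I rot0 at col 1 lands with bottom-row=0; cleared 0 line(s) (total 0); column heights now [0 1 1 1 1 0 0], max=1
Drop 2: S rot0 at col 0 lands with bottom-row=1; cleared 0 line(s) (total 0); column heights now [2 3 3 1 1 0 0], max=3
Drop 3: L rot1 at col 1 lands with bottom-row=3; cleared 0 line(s) (total 0); column heights now [2 6 4 1 1 0 0], max=6
Drop 4: L rot3 at col 2 lands with bottom-row=2; cleared 0 line(s) (total 0); column heights now [2 6 5 5 1 0 0], max=6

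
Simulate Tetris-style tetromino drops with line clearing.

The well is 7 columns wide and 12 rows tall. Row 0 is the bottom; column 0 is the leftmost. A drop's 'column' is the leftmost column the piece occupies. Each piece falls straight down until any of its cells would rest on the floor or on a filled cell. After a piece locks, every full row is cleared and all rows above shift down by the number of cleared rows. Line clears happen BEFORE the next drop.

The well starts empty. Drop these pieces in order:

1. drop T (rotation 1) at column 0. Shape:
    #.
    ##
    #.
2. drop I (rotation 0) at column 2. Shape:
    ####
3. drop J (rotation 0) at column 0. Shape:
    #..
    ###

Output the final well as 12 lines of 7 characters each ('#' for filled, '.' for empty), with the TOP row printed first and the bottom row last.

Drop 1: T rot1 at col 0 lands with bottom-row=0; cleared 0 line(s) (total 0); column heights now [3 2 0 0 0 0 0], max=3
Drop 2: I rot0 at col 2 lands with bottom-row=0; cleared 0 line(s) (total 0); column heights now [3 2 1 1 1 1 0], max=3
Drop 3: J rot0 at col 0 lands with bottom-row=3; cleared 0 line(s) (total 0); column heights now [5 4 4 1 1 1 0], max=5

Answer: .......
.......
.......
.......
.......
.......
.......
#......
###....
#......
##.....
#.####.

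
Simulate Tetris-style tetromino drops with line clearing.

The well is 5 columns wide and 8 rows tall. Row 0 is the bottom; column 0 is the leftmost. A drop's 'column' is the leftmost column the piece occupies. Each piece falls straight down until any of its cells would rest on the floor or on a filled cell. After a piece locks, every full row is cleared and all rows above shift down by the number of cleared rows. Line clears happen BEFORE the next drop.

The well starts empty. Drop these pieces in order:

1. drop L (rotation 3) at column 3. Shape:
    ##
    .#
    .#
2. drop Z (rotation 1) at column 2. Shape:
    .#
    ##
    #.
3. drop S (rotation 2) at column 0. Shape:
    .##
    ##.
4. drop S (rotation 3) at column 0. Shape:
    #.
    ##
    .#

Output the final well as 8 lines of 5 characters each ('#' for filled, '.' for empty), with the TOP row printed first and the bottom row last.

Drop 1: L rot3 at col 3 lands with bottom-row=0; cleared 0 line(s) (total 0); column heights now [0 0 0 3 3], max=3
Drop 2: Z rot1 at col 2 lands with bottom-row=2; cleared 0 line(s) (total 0); column heights now [0 0 4 5 3], max=5
Drop 3: S rot2 at col 0 lands with bottom-row=3; cleared 0 line(s) (total 0); column heights now [4 5 5 5 3], max=5
Drop 4: S rot3 at col 0 lands with bottom-row=5; cleared 0 line(s) (total 0); column heights now [8 7 5 5 3], max=8

Answer: #....
##...
.#...
.###.
####.
..###
....#
....#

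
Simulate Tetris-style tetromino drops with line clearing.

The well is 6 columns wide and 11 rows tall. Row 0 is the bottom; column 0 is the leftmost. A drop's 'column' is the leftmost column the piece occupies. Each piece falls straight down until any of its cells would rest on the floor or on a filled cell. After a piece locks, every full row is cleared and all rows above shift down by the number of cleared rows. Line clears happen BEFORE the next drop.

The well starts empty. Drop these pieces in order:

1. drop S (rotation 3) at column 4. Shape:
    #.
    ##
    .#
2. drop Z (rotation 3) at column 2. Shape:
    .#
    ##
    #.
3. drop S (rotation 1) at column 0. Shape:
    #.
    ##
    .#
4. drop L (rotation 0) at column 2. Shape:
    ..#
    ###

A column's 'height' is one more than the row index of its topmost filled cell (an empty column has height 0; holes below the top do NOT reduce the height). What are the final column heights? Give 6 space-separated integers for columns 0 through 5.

Drop 1: S rot3 at col 4 lands with bottom-row=0; cleared 0 line(s) (total 0); column heights now [0 0 0 0 3 2], max=3
Drop 2: Z rot3 at col 2 lands with bottom-row=0; cleared 0 line(s) (total 0); column heights now [0 0 2 3 3 2], max=3
Drop 3: S rot1 at col 0 lands with bottom-row=0; cleared 1 line(s) (total 1); column heights now [2 1 1 2 2 1], max=2
Drop 4: L rot0 at col 2 lands with bottom-row=2; cleared 0 line(s) (total 1); column heights now [2 1 3 3 4 1], max=4

Answer: 2 1 3 3 4 1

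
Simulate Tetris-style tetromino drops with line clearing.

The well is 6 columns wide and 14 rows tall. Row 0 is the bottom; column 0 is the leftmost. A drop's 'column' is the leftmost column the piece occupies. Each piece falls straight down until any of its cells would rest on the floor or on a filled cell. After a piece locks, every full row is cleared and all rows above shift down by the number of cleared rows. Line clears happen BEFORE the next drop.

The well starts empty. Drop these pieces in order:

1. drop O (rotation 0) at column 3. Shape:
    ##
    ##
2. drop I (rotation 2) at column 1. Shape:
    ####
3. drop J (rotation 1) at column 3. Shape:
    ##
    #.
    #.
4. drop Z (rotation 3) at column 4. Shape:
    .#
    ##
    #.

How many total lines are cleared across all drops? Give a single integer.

Answer: 0

Derivation:
Drop 1: O rot0 at col 3 lands with bottom-row=0; cleared 0 line(s) (total 0); column heights now [0 0 0 2 2 0], max=2
Drop 2: I rot2 at col 1 lands with bottom-row=2; cleared 0 line(s) (total 0); column heights now [0 3 3 3 3 0], max=3
Drop 3: J rot1 at col 3 lands with bottom-row=3; cleared 0 line(s) (total 0); column heights now [0 3 3 6 6 0], max=6
Drop 4: Z rot3 at col 4 lands with bottom-row=6; cleared 0 line(s) (total 0); column heights now [0 3 3 6 8 9], max=9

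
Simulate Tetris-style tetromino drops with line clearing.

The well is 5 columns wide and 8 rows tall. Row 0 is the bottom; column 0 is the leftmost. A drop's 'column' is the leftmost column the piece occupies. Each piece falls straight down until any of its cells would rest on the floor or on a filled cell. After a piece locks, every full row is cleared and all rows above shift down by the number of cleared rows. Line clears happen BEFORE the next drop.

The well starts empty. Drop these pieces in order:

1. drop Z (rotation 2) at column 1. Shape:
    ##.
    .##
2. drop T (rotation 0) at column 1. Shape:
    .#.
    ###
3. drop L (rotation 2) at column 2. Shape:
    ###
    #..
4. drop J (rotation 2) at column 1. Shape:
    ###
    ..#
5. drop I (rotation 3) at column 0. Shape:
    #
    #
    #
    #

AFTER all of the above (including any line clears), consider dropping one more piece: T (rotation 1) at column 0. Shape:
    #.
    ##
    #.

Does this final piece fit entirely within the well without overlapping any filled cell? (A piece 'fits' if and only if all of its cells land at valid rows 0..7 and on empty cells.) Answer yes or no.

Drop 1: Z rot2 at col 1 lands with bottom-row=0; cleared 0 line(s) (total 0); column heights now [0 2 2 1 0], max=2
Drop 2: T rot0 at col 1 lands with bottom-row=2; cleared 0 line(s) (total 0); column heights now [0 3 4 3 0], max=4
Drop 3: L rot2 at col 2 lands with bottom-row=4; cleared 0 line(s) (total 0); column heights now [0 3 6 6 6], max=6
Drop 4: J rot2 at col 1 lands with bottom-row=6; cleared 0 line(s) (total 0); column heights now [0 8 8 8 6], max=8
Drop 5: I rot3 at col 0 lands with bottom-row=0; cleared 0 line(s) (total 0); column heights now [4 8 8 8 6], max=8
Test piece T rot1 at col 0 (width 2): heights before test = [4 8 8 8 6]; fits = False

Answer: no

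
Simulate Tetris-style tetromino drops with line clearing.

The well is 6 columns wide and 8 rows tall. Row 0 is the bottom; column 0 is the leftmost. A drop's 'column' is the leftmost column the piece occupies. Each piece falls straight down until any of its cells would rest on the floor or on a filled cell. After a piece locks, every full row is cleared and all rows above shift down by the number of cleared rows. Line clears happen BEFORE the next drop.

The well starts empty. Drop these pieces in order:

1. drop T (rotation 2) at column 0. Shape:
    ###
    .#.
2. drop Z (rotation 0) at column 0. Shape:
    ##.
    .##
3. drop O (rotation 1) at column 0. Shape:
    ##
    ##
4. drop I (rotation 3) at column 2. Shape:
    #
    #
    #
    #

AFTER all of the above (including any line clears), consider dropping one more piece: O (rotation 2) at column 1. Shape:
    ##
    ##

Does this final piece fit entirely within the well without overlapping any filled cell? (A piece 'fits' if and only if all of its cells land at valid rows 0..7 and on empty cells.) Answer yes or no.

Drop 1: T rot2 at col 0 lands with bottom-row=0; cleared 0 line(s) (total 0); column heights now [2 2 2 0 0 0], max=2
Drop 2: Z rot0 at col 0 lands with bottom-row=2; cleared 0 line(s) (total 0); column heights now [4 4 3 0 0 0], max=4
Drop 3: O rot1 at col 0 lands with bottom-row=4; cleared 0 line(s) (total 0); column heights now [6 6 3 0 0 0], max=6
Drop 4: I rot3 at col 2 lands with bottom-row=3; cleared 0 line(s) (total 0); column heights now [6 6 7 0 0 0], max=7
Test piece O rot2 at col 1 (width 2): heights before test = [6 6 7 0 0 0]; fits = False

Answer: no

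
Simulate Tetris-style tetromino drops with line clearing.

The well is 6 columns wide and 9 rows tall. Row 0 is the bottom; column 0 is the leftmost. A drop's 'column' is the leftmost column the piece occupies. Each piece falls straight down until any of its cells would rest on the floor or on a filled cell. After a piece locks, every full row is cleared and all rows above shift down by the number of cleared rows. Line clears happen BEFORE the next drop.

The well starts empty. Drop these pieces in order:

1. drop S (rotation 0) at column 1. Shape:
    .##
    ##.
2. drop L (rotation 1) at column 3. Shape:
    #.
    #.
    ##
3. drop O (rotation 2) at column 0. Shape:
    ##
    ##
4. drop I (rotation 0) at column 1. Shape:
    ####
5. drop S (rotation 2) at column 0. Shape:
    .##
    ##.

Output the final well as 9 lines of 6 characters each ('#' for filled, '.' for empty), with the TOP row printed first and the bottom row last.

Drop 1: S rot0 at col 1 lands with bottom-row=0; cleared 0 line(s) (total 0); column heights now [0 1 2 2 0 0], max=2
Drop 2: L rot1 at col 3 lands with bottom-row=2; cleared 0 line(s) (total 0); column heights now [0 1 2 5 3 0], max=5
Drop 3: O rot2 at col 0 lands with bottom-row=1; cleared 0 line(s) (total 0); column heights now [3 3 2 5 3 0], max=5
Drop 4: I rot0 at col 1 lands with bottom-row=5; cleared 0 line(s) (total 0); column heights now [3 6 6 6 6 0], max=6
Drop 5: S rot2 at col 0 lands with bottom-row=6; cleared 0 line(s) (total 0); column heights now [7 8 8 6 6 0], max=8

Answer: ......
.##...
##....
.####.
...#..
...#..
##.##.
####..
.##...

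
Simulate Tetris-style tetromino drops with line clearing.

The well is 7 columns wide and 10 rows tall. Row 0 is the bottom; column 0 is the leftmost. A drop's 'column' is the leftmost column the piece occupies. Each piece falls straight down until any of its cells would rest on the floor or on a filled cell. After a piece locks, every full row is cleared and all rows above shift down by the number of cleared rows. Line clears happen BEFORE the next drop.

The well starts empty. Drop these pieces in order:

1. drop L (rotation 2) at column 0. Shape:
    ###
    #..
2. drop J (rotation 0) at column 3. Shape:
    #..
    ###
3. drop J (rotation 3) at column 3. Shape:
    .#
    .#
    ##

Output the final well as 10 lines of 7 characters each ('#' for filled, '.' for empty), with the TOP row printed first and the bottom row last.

Answer: .......
.......
.......
.......
.......
....#..
....#..
...##..
####...
#..###.

Derivation:
Drop 1: L rot2 at col 0 lands with bottom-row=0; cleared 0 line(s) (total 0); column heights now [2 2 2 0 0 0 0], max=2
Drop 2: J rot0 at col 3 lands with bottom-row=0; cleared 0 line(s) (total 0); column heights now [2 2 2 2 1 1 0], max=2
Drop 3: J rot3 at col 3 lands with bottom-row=2; cleared 0 line(s) (total 0); column heights now [2 2 2 3 5 1 0], max=5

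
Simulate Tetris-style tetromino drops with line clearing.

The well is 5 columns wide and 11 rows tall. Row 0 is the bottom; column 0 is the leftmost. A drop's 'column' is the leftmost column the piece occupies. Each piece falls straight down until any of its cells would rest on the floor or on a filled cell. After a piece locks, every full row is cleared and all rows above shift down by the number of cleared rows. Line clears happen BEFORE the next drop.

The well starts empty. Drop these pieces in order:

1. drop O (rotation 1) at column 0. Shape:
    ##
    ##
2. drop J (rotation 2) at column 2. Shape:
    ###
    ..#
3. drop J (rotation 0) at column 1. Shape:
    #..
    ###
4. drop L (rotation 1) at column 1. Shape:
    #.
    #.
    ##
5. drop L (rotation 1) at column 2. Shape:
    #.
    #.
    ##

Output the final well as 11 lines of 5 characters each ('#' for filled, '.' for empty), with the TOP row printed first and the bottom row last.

Answer: .....
.....
.....
.....
..#..
.##..
.###.
.##..
.#...
.###.
##..#

Derivation:
Drop 1: O rot1 at col 0 lands with bottom-row=0; cleared 0 line(s) (total 0); column heights now [2 2 0 0 0], max=2
Drop 2: J rot2 at col 2 lands with bottom-row=0; cleared 1 line(s) (total 1); column heights now [1 1 0 0 1], max=1
Drop 3: J rot0 at col 1 lands with bottom-row=1; cleared 0 line(s) (total 1); column heights now [1 3 2 2 1], max=3
Drop 4: L rot1 at col 1 lands with bottom-row=3; cleared 0 line(s) (total 1); column heights now [1 6 4 2 1], max=6
Drop 5: L rot1 at col 2 lands with bottom-row=4; cleared 0 line(s) (total 1); column heights now [1 6 7 5 1], max=7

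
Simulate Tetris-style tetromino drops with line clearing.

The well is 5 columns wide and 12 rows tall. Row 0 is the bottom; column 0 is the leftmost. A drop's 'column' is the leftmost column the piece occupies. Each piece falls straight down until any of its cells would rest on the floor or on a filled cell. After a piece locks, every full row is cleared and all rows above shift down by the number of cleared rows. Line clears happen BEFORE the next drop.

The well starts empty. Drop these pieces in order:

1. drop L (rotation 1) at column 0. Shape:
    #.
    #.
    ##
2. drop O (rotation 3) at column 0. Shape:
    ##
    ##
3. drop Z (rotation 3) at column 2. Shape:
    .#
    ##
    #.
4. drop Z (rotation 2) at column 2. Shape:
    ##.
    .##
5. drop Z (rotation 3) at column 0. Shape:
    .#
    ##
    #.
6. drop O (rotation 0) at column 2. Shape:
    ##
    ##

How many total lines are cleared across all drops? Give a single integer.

Answer: 0

Derivation:
Drop 1: L rot1 at col 0 lands with bottom-row=0; cleared 0 line(s) (total 0); column heights now [3 1 0 0 0], max=3
Drop 2: O rot3 at col 0 lands with bottom-row=3; cleared 0 line(s) (total 0); column heights now [5 5 0 0 0], max=5
Drop 3: Z rot3 at col 2 lands with bottom-row=0; cleared 0 line(s) (total 0); column heights now [5 5 2 3 0], max=5
Drop 4: Z rot2 at col 2 lands with bottom-row=3; cleared 0 line(s) (total 0); column heights now [5 5 5 5 4], max=5
Drop 5: Z rot3 at col 0 lands with bottom-row=5; cleared 0 line(s) (total 0); column heights now [7 8 5 5 4], max=8
Drop 6: O rot0 at col 2 lands with bottom-row=5; cleared 0 line(s) (total 0); column heights now [7 8 7 7 4], max=8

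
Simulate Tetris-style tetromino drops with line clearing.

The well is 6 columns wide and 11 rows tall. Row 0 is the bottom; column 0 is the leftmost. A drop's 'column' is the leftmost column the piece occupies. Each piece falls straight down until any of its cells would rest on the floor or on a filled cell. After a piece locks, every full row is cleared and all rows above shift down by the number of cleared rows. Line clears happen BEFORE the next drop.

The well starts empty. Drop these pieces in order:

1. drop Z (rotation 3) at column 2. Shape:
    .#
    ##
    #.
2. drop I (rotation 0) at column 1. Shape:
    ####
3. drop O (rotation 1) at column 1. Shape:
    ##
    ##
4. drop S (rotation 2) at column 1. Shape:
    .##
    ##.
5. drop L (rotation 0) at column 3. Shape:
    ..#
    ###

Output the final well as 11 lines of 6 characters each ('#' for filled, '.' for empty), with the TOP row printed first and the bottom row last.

Answer: ......
.....#
...###
..##..
.##...
.##...
.##...
.####.
...#..
..##..
..#...

Derivation:
Drop 1: Z rot3 at col 2 lands with bottom-row=0; cleared 0 line(s) (total 0); column heights now [0 0 2 3 0 0], max=3
Drop 2: I rot0 at col 1 lands with bottom-row=3; cleared 0 line(s) (total 0); column heights now [0 4 4 4 4 0], max=4
Drop 3: O rot1 at col 1 lands with bottom-row=4; cleared 0 line(s) (total 0); column heights now [0 6 6 4 4 0], max=6
Drop 4: S rot2 at col 1 lands with bottom-row=6; cleared 0 line(s) (total 0); column heights now [0 7 8 8 4 0], max=8
Drop 5: L rot0 at col 3 lands with bottom-row=8; cleared 0 line(s) (total 0); column heights now [0 7 8 9 9 10], max=10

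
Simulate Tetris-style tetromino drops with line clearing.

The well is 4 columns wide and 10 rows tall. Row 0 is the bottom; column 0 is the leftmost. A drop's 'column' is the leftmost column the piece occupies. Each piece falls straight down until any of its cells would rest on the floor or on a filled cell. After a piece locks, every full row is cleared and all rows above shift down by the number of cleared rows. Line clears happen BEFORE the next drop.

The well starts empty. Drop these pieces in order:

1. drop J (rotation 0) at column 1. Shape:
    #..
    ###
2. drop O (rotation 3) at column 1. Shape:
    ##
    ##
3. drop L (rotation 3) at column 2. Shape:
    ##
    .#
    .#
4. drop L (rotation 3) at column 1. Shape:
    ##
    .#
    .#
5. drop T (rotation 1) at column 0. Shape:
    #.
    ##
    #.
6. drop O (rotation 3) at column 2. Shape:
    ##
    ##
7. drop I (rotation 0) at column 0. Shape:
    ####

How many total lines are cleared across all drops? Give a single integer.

Answer: 2

Derivation:
Drop 1: J rot0 at col 1 lands with bottom-row=0; cleared 0 line(s) (total 0); column heights now [0 2 1 1], max=2
Drop 2: O rot3 at col 1 lands with bottom-row=2; cleared 0 line(s) (total 0); column heights now [0 4 4 1], max=4
Drop 3: L rot3 at col 2 lands with bottom-row=2; cleared 0 line(s) (total 0); column heights now [0 4 5 5], max=5
Drop 4: L rot3 at col 1 lands with bottom-row=5; cleared 0 line(s) (total 0); column heights now [0 8 8 5], max=8
Drop 5: T rot1 at col 0 lands with bottom-row=7; cleared 0 line(s) (total 0); column heights now [10 9 8 5], max=10
Drop 6: O rot3 at col 2 lands with bottom-row=8; cleared 1 line(s) (total 1); column heights now [9 8 9 9], max=9
Drop 7: I rot0 at col 0 lands with bottom-row=9; cleared 1 line(s) (total 2); column heights now [9 8 9 9], max=9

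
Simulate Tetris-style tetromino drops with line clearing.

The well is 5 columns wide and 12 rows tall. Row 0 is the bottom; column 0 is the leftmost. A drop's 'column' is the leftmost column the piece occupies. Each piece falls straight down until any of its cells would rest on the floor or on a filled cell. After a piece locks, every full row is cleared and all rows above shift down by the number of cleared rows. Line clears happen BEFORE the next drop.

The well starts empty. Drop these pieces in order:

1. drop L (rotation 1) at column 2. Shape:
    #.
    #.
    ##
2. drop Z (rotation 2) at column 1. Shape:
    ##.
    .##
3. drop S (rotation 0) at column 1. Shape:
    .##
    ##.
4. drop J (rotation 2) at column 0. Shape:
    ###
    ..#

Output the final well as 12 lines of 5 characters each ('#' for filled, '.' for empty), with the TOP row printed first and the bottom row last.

Answer: .....
.....
.....
###..
..#..
..##.
.##..
.##..
..##.
..#..
..#..
..##.

Derivation:
Drop 1: L rot1 at col 2 lands with bottom-row=0; cleared 0 line(s) (total 0); column heights now [0 0 3 1 0], max=3
Drop 2: Z rot2 at col 1 lands with bottom-row=3; cleared 0 line(s) (total 0); column heights now [0 5 5 4 0], max=5
Drop 3: S rot0 at col 1 lands with bottom-row=5; cleared 0 line(s) (total 0); column heights now [0 6 7 7 0], max=7
Drop 4: J rot2 at col 0 lands with bottom-row=7; cleared 0 line(s) (total 0); column heights now [9 9 9 7 0], max=9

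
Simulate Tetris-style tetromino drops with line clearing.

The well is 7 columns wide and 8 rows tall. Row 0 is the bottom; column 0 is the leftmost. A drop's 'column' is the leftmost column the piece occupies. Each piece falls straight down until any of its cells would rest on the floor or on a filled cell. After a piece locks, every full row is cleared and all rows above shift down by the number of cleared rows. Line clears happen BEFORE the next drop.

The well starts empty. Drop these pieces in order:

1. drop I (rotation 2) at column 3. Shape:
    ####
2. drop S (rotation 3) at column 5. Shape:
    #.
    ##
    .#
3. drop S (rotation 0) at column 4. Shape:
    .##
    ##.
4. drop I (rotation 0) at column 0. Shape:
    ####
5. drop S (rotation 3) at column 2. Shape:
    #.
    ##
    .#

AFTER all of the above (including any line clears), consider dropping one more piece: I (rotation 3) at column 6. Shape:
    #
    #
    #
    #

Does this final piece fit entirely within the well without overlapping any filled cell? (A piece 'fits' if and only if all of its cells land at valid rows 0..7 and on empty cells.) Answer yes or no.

Drop 1: I rot2 at col 3 lands with bottom-row=0; cleared 0 line(s) (total 0); column heights now [0 0 0 1 1 1 1], max=1
Drop 2: S rot3 at col 5 lands with bottom-row=1; cleared 0 line(s) (total 0); column heights now [0 0 0 1 1 4 3], max=4
Drop 3: S rot0 at col 4 lands with bottom-row=4; cleared 0 line(s) (total 0); column heights now [0 0 0 1 5 6 6], max=6
Drop 4: I rot0 at col 0 lands with bottom-row=1; cleared 0 line(s) (total 0); column heights now [2 2 2 2 5 6 6], max=6
Drop 5: S rot3 at col 2 lands with bottom-row=2; cleared 0 line(s) (total 0); column heights now [2 2 5 4 5 6 6], max=6
Test piece I rot3 at col 6 (width 1): heights before test = [2 2 5 4 5 6 6]; fits = False

Answer: no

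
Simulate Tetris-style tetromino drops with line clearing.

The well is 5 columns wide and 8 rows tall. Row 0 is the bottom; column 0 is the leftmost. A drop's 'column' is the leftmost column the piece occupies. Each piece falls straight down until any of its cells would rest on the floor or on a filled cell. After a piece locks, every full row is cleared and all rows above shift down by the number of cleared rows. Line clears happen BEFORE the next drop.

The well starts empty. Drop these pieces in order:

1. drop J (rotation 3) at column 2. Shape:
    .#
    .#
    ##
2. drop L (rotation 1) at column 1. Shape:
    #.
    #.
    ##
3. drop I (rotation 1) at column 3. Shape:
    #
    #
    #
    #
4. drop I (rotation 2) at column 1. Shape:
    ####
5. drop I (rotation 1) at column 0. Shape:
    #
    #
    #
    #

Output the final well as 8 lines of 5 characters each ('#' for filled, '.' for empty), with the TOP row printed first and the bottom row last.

Answer: .####
...#.
...#.
...#.
##.#.
##.#.
####.
#.##.

Derivation:
Drop 1: J rot3 at col 2 lands with bottom-row=0; cleared 0 line(s) (total 0); column heights now [0 0 1 3 0], max=3
Drop 2: L rot1 at col 1 lands with bottom-row=1; cleared 0 line(s) (total 0); column heights now [0 4 2 3 0], max=4
Drop 3: I rot1 at col 3 lands with bottom-row=3; cleared 0 line(s) (total 0); column heights now [0 4 2 7 0], max=7
Drop 4: I rot2 at col 1 lands with bottom-row=7; cleared 0 line(s) (total 0); column heights now [0 8 8 8 8], max=8
Drop 5: I rot1 at col 0 lands with bottom-row=0; cleared 0 line(s) (total 0); column heights now [4 8 8 8 8], max=8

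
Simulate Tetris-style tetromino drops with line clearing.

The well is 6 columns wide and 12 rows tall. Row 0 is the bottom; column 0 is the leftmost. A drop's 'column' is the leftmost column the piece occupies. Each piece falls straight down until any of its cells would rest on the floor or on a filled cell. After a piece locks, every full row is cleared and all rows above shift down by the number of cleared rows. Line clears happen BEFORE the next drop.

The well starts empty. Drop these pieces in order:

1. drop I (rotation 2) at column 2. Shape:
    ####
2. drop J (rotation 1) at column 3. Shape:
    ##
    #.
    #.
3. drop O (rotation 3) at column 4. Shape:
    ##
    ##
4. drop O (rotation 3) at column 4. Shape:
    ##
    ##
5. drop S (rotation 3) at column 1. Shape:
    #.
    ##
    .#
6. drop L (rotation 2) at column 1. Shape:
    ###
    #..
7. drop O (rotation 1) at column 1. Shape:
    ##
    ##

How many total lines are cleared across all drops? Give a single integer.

Drop 1: I rot2 at col 2 lands with bottom-row=0; cleared 0 line(s) (total 0); column heights now [0 0 1 1 1 1], max=1
Drop 2: J rot1 at col 3 lands with bottom-row=1; cleared 0 line(s) (total 0); column heights now [0 0 1 4 4 1], max=4
Drop 3: O rot3 at col 4 lands with bottom-row=4; cleared 0 line(s) (total 0); column heights now [0 0 1 4 6 6], max=6
Drop 4: O rot3 at col 4 lands with bottom-row=6; cleared 0 line(s) (total 0); column heights now [0 0 1 4 8 8], max=8
Drop 5: S rot3 at col 1 lands with bottom-row=1; cleared 0 line(s) (total 0); column heights now [0 4 3 4 8 8], max=8
Drop 6: L rot2 at col 1 lands with bottom-row=4; cleared 0 line(s) (total 0); column heights now [0 6 6 6 8 8], max=8
Drop 7: O rot1 at col 1 lands with bottom-row=6; cleared 0 line(s) (total 0); column heights now [0 8 8 6 8 8], max=8

Answer: 0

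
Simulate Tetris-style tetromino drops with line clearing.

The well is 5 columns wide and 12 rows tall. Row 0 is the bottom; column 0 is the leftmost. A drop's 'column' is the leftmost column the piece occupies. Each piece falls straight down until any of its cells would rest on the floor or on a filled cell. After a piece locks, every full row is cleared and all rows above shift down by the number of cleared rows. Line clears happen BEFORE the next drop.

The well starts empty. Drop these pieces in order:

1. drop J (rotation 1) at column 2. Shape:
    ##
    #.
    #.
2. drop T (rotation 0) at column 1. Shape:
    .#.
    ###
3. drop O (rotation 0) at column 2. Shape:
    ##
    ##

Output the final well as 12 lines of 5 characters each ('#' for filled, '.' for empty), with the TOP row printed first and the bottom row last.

Drop 1: J rot1 at col 2 lands with bottom-row=0; cleared 0 line(s) (total 0); column heights now [0 0 3 3 0], max=3
Drop 2: T rot0 at col 1 lands with bottom-row=3; cleared 0 line(s) (total 0); column heights now [0 4 5 4 0], max=5
Drop 3: O rot0 at col 2 lands with bottom-row=5; cleared 0 line(s) (total 0); column heights now [0 4 7 7 0], max=7

Answer: .....
.....
.....
.....
.....
..##.
..##.
..#..
.###.
..##.
..#..
..#..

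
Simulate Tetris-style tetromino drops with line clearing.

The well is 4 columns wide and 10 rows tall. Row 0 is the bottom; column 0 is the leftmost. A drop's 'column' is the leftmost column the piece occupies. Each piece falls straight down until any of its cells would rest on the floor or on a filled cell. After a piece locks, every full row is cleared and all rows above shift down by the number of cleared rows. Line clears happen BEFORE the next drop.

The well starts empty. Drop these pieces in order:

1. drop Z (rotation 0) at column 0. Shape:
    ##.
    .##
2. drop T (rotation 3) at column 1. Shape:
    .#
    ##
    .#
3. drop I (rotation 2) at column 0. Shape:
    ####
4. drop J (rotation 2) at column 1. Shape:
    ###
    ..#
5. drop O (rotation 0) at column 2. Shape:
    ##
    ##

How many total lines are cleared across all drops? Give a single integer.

Drop 1: Z rot0 at col 0 lands with bottom-row=0; cleared 0 line(s) (total 0); column heights now [2 2 1 0], max=2
Drop 2: T rot3 at col 1 lands with bottom-row=1; cleared 0 line(s) (total 0); column heights now [2 3 4 0], max=4
Drop 3: I rot2 at col 0 lands with bottom-row=4; cleared 1 line(s) (total 1); column heights now [2 3 4 0], max=4
Drop 4: J rot2 at col 1 lands with bottom-row=3; cleared 0 line(s) (total 1); column heights now [2 5 5 5], max=5
Drop 5: O rot0 at col 2 lands with bottom-row=5; cleared 0 line(s) (total 1); column heights now [2 5 7 7], max=7

Answer: 1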